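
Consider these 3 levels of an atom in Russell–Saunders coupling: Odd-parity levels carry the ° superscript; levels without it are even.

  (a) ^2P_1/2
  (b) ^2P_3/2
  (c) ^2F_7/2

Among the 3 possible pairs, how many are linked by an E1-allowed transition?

0

(a)–(b): forbidden (parity).
(a)–(c): forbidden (parity, ΔL, ΔJ).
(b)–(c): forbidden (parity, ΔL, ΔJ).
Allowed pairs: 0 of 3.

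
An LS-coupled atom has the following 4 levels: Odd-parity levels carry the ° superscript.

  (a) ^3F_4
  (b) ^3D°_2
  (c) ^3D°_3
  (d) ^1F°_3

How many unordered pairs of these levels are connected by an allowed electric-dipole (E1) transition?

1

(a)–(b): forbidden (ΔJ).
(a)–(c): allowed.
(a)–(d): forbidden (ΔS).
(b)–(c): forbidden (parity).
(b)–(d): forbidden (parity, ΔS).
(c)–(d): forbidden (parity, ΔS).
Allowed pairs: 1 of 6.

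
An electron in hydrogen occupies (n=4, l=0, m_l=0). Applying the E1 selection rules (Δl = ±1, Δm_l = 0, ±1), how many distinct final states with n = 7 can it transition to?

E1 requires Δl = ±1, so l_f ∈ {-1, 1}; with 0 ≤ l_f ≤ n_f−1 = 6, the allowed l_f values are {1}.
For l_f = 1: m_f ∈ {m_i−1, m_i, m_i+1} ∩ [−1, 1] = {-1, 0, 1} → 3 states.
Total: 3.

3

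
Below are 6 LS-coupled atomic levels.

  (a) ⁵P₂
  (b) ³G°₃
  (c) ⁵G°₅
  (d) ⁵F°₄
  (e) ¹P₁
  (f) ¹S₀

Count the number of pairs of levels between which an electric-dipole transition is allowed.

(a)–(b): forbidden (ΔS, ΔL).
(a)–(c): forbidden (ΔL, ΔJ).
(a)–(d): forbidden (ΔL, ΔJ).
(a)–(e): forbidden (parity, ΔS).
(a)–(f): forbidden (parity, ΔS, ΔJ).
(b)–(c): forbidden (parity, ΔS, ΔJ).
(b)–(d): forbidden (parity, ΔS).
(b)–(e): forbidden (ΔS, ΔL, ΔJ).
(b)–(f): forbidden (ΔS, ΔL, ΔJ).
(c)–(d): forbidden (parity).
(c)–(e): forbidden (ΔS, ΔL, ΔJ).
(c)–(f): forbidden (ΔS, ΔL, ΔJ).
(d)–(e): forbidden (ΔS, ΔL, ΔJ).
(d)–(f): forbidden (ΔS, ΔL, ΔJ).
(e)–(f): forbidden (parity).
Allowed pairs: 0 of 15.

0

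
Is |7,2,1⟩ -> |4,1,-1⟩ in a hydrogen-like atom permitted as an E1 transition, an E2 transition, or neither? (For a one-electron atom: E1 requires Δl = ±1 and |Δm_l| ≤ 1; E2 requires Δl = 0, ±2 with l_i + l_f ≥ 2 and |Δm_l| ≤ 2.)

Δl = 1 − 2 = -1; l_i + l_f = 3.
Δm_l = -2.
E1 (Δl = ±1, |Δm_l| ≤ 1): not satisfied.
E2 (Δl = 0,±2, l_i+l_f ≥ 2, |Δm_l| ≤ 2): not satisfied.

neither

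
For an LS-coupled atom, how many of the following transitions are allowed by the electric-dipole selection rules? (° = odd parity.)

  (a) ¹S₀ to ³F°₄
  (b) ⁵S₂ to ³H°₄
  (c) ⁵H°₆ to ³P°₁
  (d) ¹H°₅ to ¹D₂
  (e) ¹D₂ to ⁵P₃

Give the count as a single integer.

(a) forbidden (ΔS, ΔL, ΔJ fail)
(b) forbidden (ΔS, ΔL, ΔJ fail)
(c) forbidden (parity, ΔS, ΔL, ΔJ fail)
(d) forbidden (ΔL, ΔJ fail)
(e) forbidden (parity, ΔS fail)
Total allowed: 0 of 5.

0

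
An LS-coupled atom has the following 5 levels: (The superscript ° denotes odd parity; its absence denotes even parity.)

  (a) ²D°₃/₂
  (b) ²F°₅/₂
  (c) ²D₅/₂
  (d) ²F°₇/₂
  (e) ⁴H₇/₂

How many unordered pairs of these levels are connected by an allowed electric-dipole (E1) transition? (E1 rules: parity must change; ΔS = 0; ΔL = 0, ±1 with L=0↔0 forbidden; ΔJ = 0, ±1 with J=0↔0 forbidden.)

3

(a)–(b): forbidden (parity).
(a)–(c): allowed.
(a)–(d): forbidden (parity, ΔJ).
(a)–(e): forbidden (ΔS, ΔL, ΔJ).
(b)–(c): allowed.
(b)–(d): forbidden (parity).
(b)–(e): forbidden (ΔS, ΔL).
(c)–(d): allowed.
(c)–(e): forbidden (parity, ΔS, ΔL).
(d)–(e): forbidden (ΔS, ΔL).
Allowed pairs: 3 of 10.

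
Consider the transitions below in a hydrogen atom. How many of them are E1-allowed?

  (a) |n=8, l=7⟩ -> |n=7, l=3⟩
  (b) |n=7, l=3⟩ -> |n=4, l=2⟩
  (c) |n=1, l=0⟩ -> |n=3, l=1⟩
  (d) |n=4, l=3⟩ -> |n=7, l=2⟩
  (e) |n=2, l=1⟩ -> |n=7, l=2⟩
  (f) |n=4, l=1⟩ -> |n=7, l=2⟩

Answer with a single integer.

5

(a) forbidden — Δl = -4 (E1 requires Δl = ±1)
(b) allowed
(c) allowed
(d) allowed
(e) allowed
(f) allowed
Total allowed: 5 of 6.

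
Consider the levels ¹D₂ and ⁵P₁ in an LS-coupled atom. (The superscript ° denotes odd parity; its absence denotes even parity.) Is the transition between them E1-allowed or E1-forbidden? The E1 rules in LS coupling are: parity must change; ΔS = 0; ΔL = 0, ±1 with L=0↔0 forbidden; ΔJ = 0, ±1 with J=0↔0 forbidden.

Initial level: S=0, L=2, J=2, parity even. Final level: S=2, L=1, J=1, parity even.
ΔL = 0, ±1 (not L=0↔0): L: 2 → 1, ΔL = -1 — ok.
ΔS = 0: S: 0 → 2 — fails.
ΔJ = 0, ±1 (not J=0↔0): J: 2 → 1, ΔJ = -1 — ok.
Parity must change: even → even — fails.
Rule(s) violated: parity, ΔS.

forbidden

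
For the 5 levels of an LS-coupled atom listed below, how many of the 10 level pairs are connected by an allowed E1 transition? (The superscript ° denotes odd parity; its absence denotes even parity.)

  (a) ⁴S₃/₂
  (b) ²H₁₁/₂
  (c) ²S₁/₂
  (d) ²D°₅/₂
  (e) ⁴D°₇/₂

0

(a)–(b): forbidden (parity, ΔS, ΔL, ΔJ).
(a)–(c): forbidden (parity, ΔS, ΔL).
(a)–(d): forbidden (ΔS, ΔL).
(a)–(e): forbidden (ΔL, ΔJ).
(b)–(c): forbidden (parity, ΔL, ΔJ).
(b)–(d): forbidden (ΔL, ΔJ).
(b)–(e): forbidden (ΔS, ΔL, ΔJ).
(c)–(d): forbidden (ΔL, ΔJ).
(c)–(e): forbidden (ΔS, ΔL, ΔJ).
(d)–(e): forbidden (parity, ΔS).
Allowed pairs: 0 of 10.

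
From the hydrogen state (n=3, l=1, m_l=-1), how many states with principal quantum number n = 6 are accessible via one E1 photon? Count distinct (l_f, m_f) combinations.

4

E1 requires Δl = ±1, so l_f ∈ {0, 2}; with 0 ≤ l_f ≤ n_f−1 = 5, the allowed l_f values are {0, 2}.
For l_f = 0: m_f ∈ {m_i−1, m_i, m_i+1} ∩ [−0, 0] = {0} → 1 state.
For l_f = 2: m_f ∈ {m_i−1, m_i, m_i+1} ∩ [−2, 2] = {-2, -1, 0} → 3 states.
Total: 4.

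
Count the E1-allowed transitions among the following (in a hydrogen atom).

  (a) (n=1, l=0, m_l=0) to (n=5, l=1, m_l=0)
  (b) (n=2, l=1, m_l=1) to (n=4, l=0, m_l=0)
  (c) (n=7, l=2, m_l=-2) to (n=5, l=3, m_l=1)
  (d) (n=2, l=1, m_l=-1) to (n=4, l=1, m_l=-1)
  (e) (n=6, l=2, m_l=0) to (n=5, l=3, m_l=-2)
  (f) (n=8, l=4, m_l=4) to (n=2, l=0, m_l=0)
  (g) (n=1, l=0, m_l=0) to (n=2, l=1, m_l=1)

(a) allowed
(b) allowed
(c) forbidden — Δm_l = +3 (E1 requires Δm_l = 0, ±1)
(d) forbidden — Δl = +0 (E1 requires Δl = ±1)
(e) forbidden — Δm_l = -2 (E1 requires Δm_l = 0, ±1)
(f) forbidden — Δl = -4 (E1 requires Δl = ±1); Δm_l = -4 (E1 requires Δm_l = 0, ±1)
(g) allowed
Total allowed: 3 of 7.

3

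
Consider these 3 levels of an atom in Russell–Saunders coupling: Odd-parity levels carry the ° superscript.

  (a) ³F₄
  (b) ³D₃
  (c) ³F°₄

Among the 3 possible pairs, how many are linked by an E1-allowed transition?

(a)–(b): forbidden (parity).
(a)–(c): allowed.
(b)–(c): allowed.
Allowed pairs: 2 of 3.

2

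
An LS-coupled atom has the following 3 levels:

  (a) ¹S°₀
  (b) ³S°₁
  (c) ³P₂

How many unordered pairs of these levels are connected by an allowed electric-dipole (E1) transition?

1

(a)–(b): forbidden (parity, ΔS, ΔL).
(a)–(c): forbidden (ΔS, ΔJ).
(b)–(c): allowed.
Allowed pairs: 1 of 3.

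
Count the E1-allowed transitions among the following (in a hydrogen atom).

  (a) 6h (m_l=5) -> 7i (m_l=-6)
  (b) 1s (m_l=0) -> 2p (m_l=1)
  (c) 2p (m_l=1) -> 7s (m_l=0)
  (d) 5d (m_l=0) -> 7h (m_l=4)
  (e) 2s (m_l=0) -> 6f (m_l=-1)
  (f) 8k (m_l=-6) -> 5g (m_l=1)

(a) forbidden — Δm_l = -11 (E1 requires Δm_l = 0, ±1)
(b) allowed
(c) allowed
(d) forbidden — Δl = +3 (E1 requires Δl = ±1); Δm_l = +4 (E1 requires Δm_l = 0, ±1)
(e) forbidden — Δl = +3 (E1 requires Δl = ±1)
(f) forbidden — Δl = -3 (E1 requires Δl = ±1); Δm_l = +7 (E1 requires Δm_l = 0, ±1)
Total allowed: 2 of 6.

2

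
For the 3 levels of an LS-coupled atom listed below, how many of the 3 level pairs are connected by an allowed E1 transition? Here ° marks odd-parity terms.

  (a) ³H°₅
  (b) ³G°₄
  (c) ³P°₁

0

(a)–(b): forbidden (parity).
(a)–(c): forbidden (parity, ΔL, ΔJ).
(b)–(c): forbidden (parity, ΔL, ΔJ).
Allowed pairs: 0 of 3.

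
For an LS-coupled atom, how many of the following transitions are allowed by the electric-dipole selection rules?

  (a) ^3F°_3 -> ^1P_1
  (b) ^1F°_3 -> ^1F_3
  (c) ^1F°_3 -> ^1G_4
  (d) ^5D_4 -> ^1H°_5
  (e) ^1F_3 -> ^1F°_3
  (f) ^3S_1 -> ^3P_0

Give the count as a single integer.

3

(a) forbidden (ΔS, ΔL, ΔJ fail)
(b) allowed
(c) allowed
(d) forbidden (ΔS, ΔL fail)
(e) allowed
(f) forbidden (parity fails)
Total allowed: 3 of 6.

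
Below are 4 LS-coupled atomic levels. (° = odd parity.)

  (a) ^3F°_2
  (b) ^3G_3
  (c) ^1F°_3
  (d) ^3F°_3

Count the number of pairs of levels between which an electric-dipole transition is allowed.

2

(a)–(b): allowed.
(a)–(c): forbidden (parity, ΔS).
(a)–(d): forbidden (parity).
(b)–(c): forbidden (ΔS).
(b)–(d): allowed.
(c)–(d): forbidden (parity, ΔS).
Allowed pairs: 2 of 6.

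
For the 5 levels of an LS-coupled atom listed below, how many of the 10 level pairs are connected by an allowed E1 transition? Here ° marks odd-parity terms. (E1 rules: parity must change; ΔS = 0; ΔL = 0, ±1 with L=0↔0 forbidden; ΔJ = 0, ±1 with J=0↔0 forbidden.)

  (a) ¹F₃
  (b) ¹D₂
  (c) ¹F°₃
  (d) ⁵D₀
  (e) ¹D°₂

4

(a)–(b): forbidden (parity).
(a)–(c): allowed.
(a)–(d): forbidden (parity, ΔS, ΔJ).
(a)–(e): allowed.
(b)–(c): allowed.
(b)–(d): forbidden (parity, ΔS, ΔJ).
(b)–(e): allowed.
(c)–(d): forbidden (ΔS, ΔJ).
(c)–(e): forbidden (parity).
(d)–(e): forbidden (ΔS, ΔJ).
Allowed pairs: 4 of 10.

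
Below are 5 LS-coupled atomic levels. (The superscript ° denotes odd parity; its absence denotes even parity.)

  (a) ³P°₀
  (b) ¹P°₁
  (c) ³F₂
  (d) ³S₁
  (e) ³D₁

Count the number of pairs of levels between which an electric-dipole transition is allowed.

(a)–(b): forbidden (parity, ΔS).
(a)–(c): forbidden (ΔL, ΔJ).
(a)–(d): allowed.
(a)–(e): allowed.
(b)–(c): forbidden (ΔS, ΔL).
(b)–(d): forbidden (ΔS).
(b)–(e): forbidden (ΔS).
(c)–(d): forbidden (parity, ΔL).
(c)–(e): forbidden (parity).
(d)–(e): forbidden (parity, ΔL).
Allowed pairs: 2 of 10.

2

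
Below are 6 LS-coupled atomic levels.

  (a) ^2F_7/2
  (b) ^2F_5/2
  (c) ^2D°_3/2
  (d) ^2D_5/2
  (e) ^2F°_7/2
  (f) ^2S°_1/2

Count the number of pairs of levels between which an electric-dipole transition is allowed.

(a)–(b): forbidden (parity).
(a)–(c): forbidden (ΔJ).
(a)–(d): forbidden (parity).
(a)–(e): allowed.
(a)–(f): forbidden (ΔL, ΔJ).
(b)–(c): allowed.
(b)–(d): forbidden (parity).
(b)–(e): allowed.
(b)–(f): forbidden (ΔL, ΔJ).
(c)–(d): allowed.
(c)–(e): forbidden (parity, ΔJ).
(c)–(f): forbidden (parity, ΔL).
(d)–(e): allowed.
(d)–(f): forbidden (ΔL, ΔJ).
(e)–(f): forbidden (parity, ΔL, ΔJ).
Allowed pairs: 5 of 15.

5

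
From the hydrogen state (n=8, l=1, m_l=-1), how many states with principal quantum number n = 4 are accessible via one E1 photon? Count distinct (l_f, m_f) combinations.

E1 requires Δl = ±1, so l_f ∈ {0, 2}; with 0 ≤ l_f ≤ n_f−1 = 3, the allowed l_f values are {0, 2}.
For l_f = 0: m_f ∈ {m_i−1, m_i, m_i+1} ∩ [−0, 0] = {0} → 1 state.
For l_f = 2: m_f ∈ {m_i−1, m_i, m_i+1} ∩ [−2, 2] = {-2, -1, 0} → 3 states.
Total: 4.

4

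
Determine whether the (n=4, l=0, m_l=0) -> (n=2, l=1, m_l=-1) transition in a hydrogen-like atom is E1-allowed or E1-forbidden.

l: 0 → 1 (Δl = +1). Δl = ±1 satisfied.
Δm_l = -1 − (0) = -1. E1 requires Δm_l = 0, ±1: satisfied.
All E1 selection rules are satisfied.

allowed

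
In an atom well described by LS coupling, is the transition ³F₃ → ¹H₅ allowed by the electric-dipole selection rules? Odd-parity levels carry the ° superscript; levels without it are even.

Parity must change: even → even — fails.
ΔS = 0: S: 1 → 0 — fails.
ΔL = 0, ±1 (not L=0↔0): L: 3 → 5, ΔL = +2 — fails.
ΔJ = 0, ±1 (not J=0↔0): J: 3 → 5, ΔJ = +2 — fails.
Rule(s) violated: parity, ΔS, ΔL, ΔJ.

forbidden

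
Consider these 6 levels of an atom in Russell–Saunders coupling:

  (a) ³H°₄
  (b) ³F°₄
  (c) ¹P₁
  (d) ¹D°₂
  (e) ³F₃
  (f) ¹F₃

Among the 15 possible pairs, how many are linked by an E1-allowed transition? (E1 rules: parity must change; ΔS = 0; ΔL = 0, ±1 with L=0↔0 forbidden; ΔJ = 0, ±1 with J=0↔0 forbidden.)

(a)–(b): forbidden (parity, ΔL).
(a)–(c): forbidden (ΔS, ΔL, ΔJ).
(a)–(d): forbidden (parity, ΔS, ΔL, ΔJ).
(a)–(e): forbidden (ΔL).
(a)–(f): forbidden (ΔS, ΔL).
(b)–(c): forbidden (ΔS, ΔL, ΔJ).
(b)–(d): forbidden (parity, ΔS, ΔJ).
(b)–(e): allowed.
(b)–(f): forbidden (ΔS).
(c)–(d): allowed.
(c)–(e): forbidden (parity, ΔS, ΔL, ΔJ).
(c)–(f): forbidden (parity, ΔL, ΔJ).
(d)–(e): forbidden (ΔS).
(d)–(f): allowed.
(e)–(f): forbidden (parity, ΔS).
Allowed pairs: 3 of 15.

3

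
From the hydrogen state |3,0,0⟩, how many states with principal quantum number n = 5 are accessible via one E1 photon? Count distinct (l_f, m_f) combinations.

E1 requires Δl = ±1, so l_f ∈ {-1, 1}; with 0 ≤ l_f ≤ n_f−1 = 4, the allowed l_f values are {1}.
For l_f = 1: m_f ∈ {m_i−1, m_i, m_i+1} ∩ [−1, 1] = {-1, 0, 1} → 3 states.
Total: 3.

3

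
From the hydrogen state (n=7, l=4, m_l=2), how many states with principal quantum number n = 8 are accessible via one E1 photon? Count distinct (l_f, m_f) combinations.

6

E1 requires Δl = ±1, so l_f ∈ {3, 5}; with 0 ≤ l_f ≤ n_f−1 = 7, the allowed l_f values are {3, 5}.
For l_f = 3: m_f ∈ {m_i−1, m_i, m_i+1} ∩ [−3, 3] = {1, 2, 3} → 3 states.
For l_f = 5: m_f ∈ {m_i−1, m_i, m_i+1} ∩ [−5, 5] = {1, 2, 3} → 3 states.
Total: 6.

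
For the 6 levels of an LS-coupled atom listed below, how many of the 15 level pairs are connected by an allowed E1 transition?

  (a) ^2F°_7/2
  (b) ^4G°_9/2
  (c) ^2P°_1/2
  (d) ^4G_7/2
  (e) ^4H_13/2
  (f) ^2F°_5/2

(a)–(b): forbidden (parity, ΔS).
(a)–(c): forbidden (parity, ΔL, ΔJ).
(a)–(d): forbidden (ΔS).
(a)–(e): forbidden (ΔS, ΔL, ΔJ).
(a)–(f): forbidden (parity).
(b)–(c): forbidden (parity, ΔS, ΔL, ΔJ).
(b)–(d): allowed.
(b)–(e): forbidden (ΔJ).
(b)–(f): forbidden (parity, ΔS, ΔJ).
(c)–(d): forbidden (ΔS, ΔL, ΔJ).
(c)–(e): forbidden (ΔS, ΔL, ΔJ).
(c)–(f): forbidden (parity, ΔL, ΔJ).
(d)–(e): forbidden (parity, ΔJ).
(d)–(f): forbidden (ΔS).
(e)–(f): forbidden (ΔS, ΔL, ΔJ).
Allowed pairs: 1 of 15.

1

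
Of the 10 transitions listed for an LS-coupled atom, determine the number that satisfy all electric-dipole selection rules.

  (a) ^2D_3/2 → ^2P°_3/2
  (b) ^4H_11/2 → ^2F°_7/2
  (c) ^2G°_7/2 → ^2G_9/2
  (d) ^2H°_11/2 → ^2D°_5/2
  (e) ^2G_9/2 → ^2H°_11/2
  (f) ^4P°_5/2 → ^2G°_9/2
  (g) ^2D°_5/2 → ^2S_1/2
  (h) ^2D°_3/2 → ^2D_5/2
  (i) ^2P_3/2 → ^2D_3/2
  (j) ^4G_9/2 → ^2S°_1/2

(a) allowed
(b) forbidden (ΔS, ΔL, ΔJ fail)
(c) allowed
(d) forbidden (parity, ΔL, ΔJ fail)
(e) allowed
(f) forbidden (parity, ΔS, ΔL, ΔJ fail)
(g) forbidden (ΔL, ΔJ fail)
(h) allowed
(i) forbidden (parity fails)
(j) forbidden (ΔS, ΔL, ΔJ fail)
Total allowed: 4 of 10.

4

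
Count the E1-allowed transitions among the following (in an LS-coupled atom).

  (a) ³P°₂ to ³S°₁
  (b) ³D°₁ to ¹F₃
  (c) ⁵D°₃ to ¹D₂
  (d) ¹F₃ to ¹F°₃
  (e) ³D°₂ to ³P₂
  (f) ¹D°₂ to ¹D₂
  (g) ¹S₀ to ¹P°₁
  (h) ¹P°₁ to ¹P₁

5

(a) forbidden (parity fails)
(b) forbidden (ΔS, ΔJ fail)
(c) forbidden (ΔS fails)
(d) allowed
(e) allowed
(f) allowed
(g) allowed
(h) allowed
Total allowed: 5 of 8.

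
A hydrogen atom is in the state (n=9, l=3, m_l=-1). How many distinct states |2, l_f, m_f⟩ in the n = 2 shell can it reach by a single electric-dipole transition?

0

E1 requires l_f ∈ {2, 4}, but neither lies in [0, 1], so no final state is reachable.
Total: 0.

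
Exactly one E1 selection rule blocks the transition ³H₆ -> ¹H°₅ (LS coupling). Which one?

the ΔS = 0 rule

Parity must change: even → odd — ok.
ΔS = 0: S: 1 → 0 — fails.
ΔL = 0, ±1 (not L=0↔0): L: 5 → 5, ΔL = +0 — ok.
ΔJ = 0, ±1 (not J=0↔0): J: 6 → 5, ΔJ = -1 — ok.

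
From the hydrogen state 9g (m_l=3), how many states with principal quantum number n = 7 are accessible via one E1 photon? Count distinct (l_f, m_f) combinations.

5

E1 requires Δl = ±1, so l_f ∈ {3, 5}; with 0 ≤ l_f ≤ n_f−1 = 6, the allowed l_f values are {3, 5}.
For l_f = 3: m_f ∈ {m_i−1, m_i, m_i+1} ∩ [−3, 3] = {2, 3} → 2 states.
For l_f = 5: m_f ∈ {m_i−1, m_i, m_i+1} ∩ [−5, 5] = {2, 3, 4} → 3 states.
Total: 5.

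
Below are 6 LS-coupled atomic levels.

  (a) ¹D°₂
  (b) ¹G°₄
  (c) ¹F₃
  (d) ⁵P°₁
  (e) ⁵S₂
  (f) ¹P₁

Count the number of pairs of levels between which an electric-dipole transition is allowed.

(a)–(b): forbidden (parity, ΔL, ΔJ).
(a)–(c): allowed.
(a)–(d): forbidden (parity, ΔS).
(a)–(e): forbidden (ΔS, ΔL).
(a)–(f): allowed.
(b)–(c): allowed.
(b)–(d): forbidden (parity, ΔS, ΔL, ΔJ).
(b)–(e): forbidden (ΔS, ΔL, ΔJ).
(b)–(f): forbidden (ΔL, ΔJ).
(c)–(d): forbidden (ΔS, ΔL, ΔJ).
(c)–(e): forbidden (parity, ΔS, ΔL).
(c)–(f): forbidden (parity, ΔL, ΔJ).
(d)–(e): allowed.
(d)–(f): forbidden (ΔS).
(e)–(f): forbidden (parity, ΔS).
Allowed pairs: 4 of 15.

4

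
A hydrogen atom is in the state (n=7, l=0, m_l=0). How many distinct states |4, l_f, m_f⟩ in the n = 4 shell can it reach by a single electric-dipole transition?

3

E1 requires Δl = ±1, so l_f ∈ {-1, 1}; with 0 ≤ l_f ≤ n_f−1 = 3, the allowed l_f values are {1}.
For l_f = 1: m_f ∈ {m_i−1, m_i, m_i+1} ∩ [−1, 1] = {-1, 0, 1} → 3 states.
Total: 3.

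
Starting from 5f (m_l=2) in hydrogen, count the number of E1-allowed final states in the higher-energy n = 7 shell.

5

E1 requires Δl = ±1, so l_f ∈ {2, 4}; with 0 ≤ l_f ≤ n_f−1 = 6, the allowed l_f values are {2, 4}.
For l_f = 2: m_f ∈ {m_i−1, m_i, m_i+1} ∩ [−2, 2] = {1, 2} → 2 states.
For l_f = 4: m_f ∈ {m_i−1, m_i, m_i+1} ∩ [−4, 4] = {1, 2, 3} → 3 states.
Total: 5.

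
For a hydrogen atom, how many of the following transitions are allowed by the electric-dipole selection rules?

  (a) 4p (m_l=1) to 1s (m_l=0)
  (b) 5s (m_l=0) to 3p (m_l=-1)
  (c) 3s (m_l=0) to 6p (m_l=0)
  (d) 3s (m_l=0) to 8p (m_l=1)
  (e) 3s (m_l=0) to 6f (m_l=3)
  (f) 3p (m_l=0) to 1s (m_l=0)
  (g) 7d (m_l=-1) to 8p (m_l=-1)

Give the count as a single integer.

6

(a) allowed
(b) allowed
(c) allowed
(d) allowed
(e) forbidden — Δl = +3 (E1 requires Δl = ±1); Δm_l = +3 (E1 requires Δm_l = 0, ±1)
(f) allowed
(g) allowed
Total allowed: 6 of 7.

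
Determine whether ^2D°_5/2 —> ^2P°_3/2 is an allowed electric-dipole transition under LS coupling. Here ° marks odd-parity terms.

forbidden

ΔJ = 0, ±1 (not J=0↔0): J: 5/2 → 3/2, ΔJ = -1 — ✓.
Parity must change: odd → odd — ✗.
ΔL = 0, ±1 (not L=0↔0): L: 2 → 1, ΔL = -1 — ✓.
ΔS = 0: S: 1/2 → 1/2 — ✓.
Rule(s) violated: parity.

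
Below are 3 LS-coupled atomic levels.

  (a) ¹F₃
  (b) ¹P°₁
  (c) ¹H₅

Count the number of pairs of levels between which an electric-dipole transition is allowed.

(a)–(b): forbidden (ΔL, ΔJ).
(a)–(c): forbidden (parity, ΔL, ΔJ).
(b)–(c): forbidden (ΔL, ΔJ).
Allowed pairs: 0 of 3.

0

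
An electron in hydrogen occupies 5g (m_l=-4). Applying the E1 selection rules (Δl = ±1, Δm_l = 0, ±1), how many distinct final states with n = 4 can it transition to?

E1 requires Δl = ±1, so l_f ∈ {3, 5}; with 0 ≤ l_f ≤ n_f−1 = 3, the allowed l_f values are {3}.
For l_f = 3: m_f ∈ {m_i−1, m_i, m_i+1} ∩ [−3, 3] = {-3} → 1 state.
Total: 1.

1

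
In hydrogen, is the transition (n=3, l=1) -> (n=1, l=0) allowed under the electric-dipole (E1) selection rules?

l: 1 → 0 (Δl = -1). Δl = ±1 passes.
All E1 selection rules are satisfied.

allowed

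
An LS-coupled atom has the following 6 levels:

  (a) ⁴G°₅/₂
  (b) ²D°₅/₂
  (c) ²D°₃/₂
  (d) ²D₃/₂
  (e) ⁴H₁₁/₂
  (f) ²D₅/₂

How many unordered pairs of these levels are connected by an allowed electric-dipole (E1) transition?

4

(a)–(b): forbidden (parity, ΔS, ΔL).
(a)–(c): forbidden (parity, ΔS, ΔL).
(a)–(d): forbidden (ΔS, ΔL).
(a)–(e): forbidden (ΔJ).
(a)–(f): forbidden (ΔS, ΔL).
(b)–(c): forbidden (parity).
(b)–(d): allowed.
(b)–(e): forbidden (ΔS, ΔL, ΔJ).
(b)–(f): allowed.
(c)–(d): allowed.
(c)–(e): forbidden (ΔS, ΔL, ΔJ).
(c)–(f): allowed.
(d)–(e): forbidden (parity, ΔS, ΔL, ΔJ).
(d)–(f): forbidden (parity).
(e)–(f): forbidden (parity, ΔS, ΔL, ΔJ).
Allowed pairs: 4 of 15.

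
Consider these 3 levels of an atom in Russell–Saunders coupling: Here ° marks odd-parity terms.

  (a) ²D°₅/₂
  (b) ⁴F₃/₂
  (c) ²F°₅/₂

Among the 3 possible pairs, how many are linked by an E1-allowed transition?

(a)–(b): forbidden (ΔS).
(a)–(c): forbidden (parity).
(b)–(c): forbidden (ΔS).
Allowed pairs: 0 of 3.

0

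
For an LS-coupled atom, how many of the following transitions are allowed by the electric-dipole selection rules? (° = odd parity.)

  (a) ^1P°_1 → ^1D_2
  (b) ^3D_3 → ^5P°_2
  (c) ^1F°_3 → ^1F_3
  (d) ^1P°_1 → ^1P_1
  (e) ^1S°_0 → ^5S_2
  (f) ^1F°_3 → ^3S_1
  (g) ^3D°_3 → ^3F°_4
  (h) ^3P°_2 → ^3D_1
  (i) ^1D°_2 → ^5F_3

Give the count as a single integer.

(a) allowed
(b) forbidden (ΔS fails)
(c) allowed
(d) allowed
(e) forbidden (ΔS, ΔL, ΔJ fail)
(f) forbidden (ΔS, ΔL, ΔJ fail)
(g) forbidden (parity fails)
(h) allowed
(i) forbidden (ΔS fails)
Total allowed: 4 of 9.

4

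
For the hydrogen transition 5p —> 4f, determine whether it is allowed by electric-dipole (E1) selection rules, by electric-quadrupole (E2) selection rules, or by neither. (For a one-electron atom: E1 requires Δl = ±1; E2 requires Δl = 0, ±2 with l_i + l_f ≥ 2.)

Δl = 3 − 1 = +2; l_i + l_f = 4.
E1 (Δl = ±1): not satisfied.
E2 (Δl = 0,±2, l_i+l_f ≥ 2): satisfied.

E2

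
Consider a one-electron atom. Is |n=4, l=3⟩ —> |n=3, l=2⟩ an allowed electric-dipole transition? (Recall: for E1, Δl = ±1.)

allowed

Initial l = 3, final l = 2, so Δl = -1. E1 requires Δl = ±1: ok.
All E1 selection rules are satisfied.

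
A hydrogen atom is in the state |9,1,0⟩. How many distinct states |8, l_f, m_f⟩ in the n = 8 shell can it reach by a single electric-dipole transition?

E1 requires Δl = ±1, so l_f ∈ {0, 2}; with 0 ≤ l_f ≤ n_f−1 = 7, the allowed l_f values are {0, 2}.
For l_f = 0: m_f ∈ {m_i−1, m_i, m_i+1} ∩ [−0, 0] = {0} → 1 state.
For l_f = 2: m_f ∈ {m_i−1, m_i, m_i+1} ∩ [−2, 2] = {-1, 0, 1} → 3 states.
Total: 4.

4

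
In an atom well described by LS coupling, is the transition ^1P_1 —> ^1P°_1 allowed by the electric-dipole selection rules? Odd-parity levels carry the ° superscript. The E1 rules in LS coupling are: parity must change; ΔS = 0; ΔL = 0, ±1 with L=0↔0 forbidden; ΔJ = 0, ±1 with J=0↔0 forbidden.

Parity must change: even → odd — satisfied.
ΔS = 0: S: 0 → 0 — satisfied.
ΔL = 0, ±1 (not L=0↔0): L: 1 → 1, ΔL = +0 — satisfied.
ΔJ = 0, ±1 (not J=0↔0): J: 1 → 1, ΔJ = +0 — satisfied.
All four E1 rules are satisfied.

allowed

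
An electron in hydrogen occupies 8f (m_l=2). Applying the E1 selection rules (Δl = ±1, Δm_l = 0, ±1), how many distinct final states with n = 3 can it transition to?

2

E1 requires Δl = ±1, so l_f ∈ {2, 4}; with 0 ≤ l_f ≤ n_f−1 = 2, the allowed l_f values are {2}.
For l_f = 2: m_f ∈ {m_i−1, m_i, m_i+1} ∩ [−2, 2] = {1, 2} → 2 states.
Total: 2.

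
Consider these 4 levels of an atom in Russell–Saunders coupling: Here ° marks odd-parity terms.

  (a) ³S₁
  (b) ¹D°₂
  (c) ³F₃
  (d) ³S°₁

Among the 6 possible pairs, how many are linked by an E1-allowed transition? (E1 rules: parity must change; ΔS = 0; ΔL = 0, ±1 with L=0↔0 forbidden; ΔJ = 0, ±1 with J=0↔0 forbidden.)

(a)–(b): forbidden (ΔS, ΔL).
(a)–(c): forbidden (parity, ΔL, ΔJ).
(a)–(d): forbidden (ΔL).
(b)–(c): forbidden (ΔS).
(b)–(d): forbidden (parity, ΔS, ΔL).
(c)–(d): forbidden (ΔL, ΔJ).
Allowed pairs: 0 of 6.

0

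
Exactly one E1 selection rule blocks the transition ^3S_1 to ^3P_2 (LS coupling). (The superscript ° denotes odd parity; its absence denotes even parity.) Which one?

parity

Initial level: S=1, L=0, J=1, parity even. Final level: S=1, L=1, J=2, parity even.
Parity must change: even → even — ✗.
ΔS = 0: S: 1 → 1 — ✓.
ΔL = 0, ±1 (not L=0↔0): L: 0 → 1, ΔL = +1 — ✓.
ΔJ = 0, ±1 (not J=0↔0): J: 1 → 2, ΔJ = +1 — ✓.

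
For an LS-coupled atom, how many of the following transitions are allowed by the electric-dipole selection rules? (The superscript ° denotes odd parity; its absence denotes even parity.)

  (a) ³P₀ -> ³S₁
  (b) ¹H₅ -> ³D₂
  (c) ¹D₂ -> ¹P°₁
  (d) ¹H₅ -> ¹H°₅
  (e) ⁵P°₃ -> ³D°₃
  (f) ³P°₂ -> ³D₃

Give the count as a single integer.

3

(a) forbidden (parity fails)
(b) forbidden (parity, ΔS, ΔL, ΔJ fail)
(c) allowed
(d) allowed
(e) forbidden (parity, ΔS fail)
(f) allowed
Total allowed: 3 of 6.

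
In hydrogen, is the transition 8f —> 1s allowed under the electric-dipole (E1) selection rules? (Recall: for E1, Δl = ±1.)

Initial l = 3, final l = 0, so Δl = -3. E1 requires Δl = ±1: fails.
The transition is electric-dipole forbidden.

forbidden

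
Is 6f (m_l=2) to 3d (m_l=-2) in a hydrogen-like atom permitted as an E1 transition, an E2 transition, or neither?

neither

Δl = 2 − 3 = -1; l_i + l_f = 5.
Δm_l = -4.
E1 (Δl = ±1, |Δm_l| ≤ 1): not satisfied.
E2 (Δl = 0,±2, l_i+l_f ≥ 2, |Δm_l| ≤ 2): not satisfied.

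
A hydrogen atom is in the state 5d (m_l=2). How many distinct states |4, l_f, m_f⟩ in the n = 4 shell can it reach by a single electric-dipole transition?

E1 requires Δl = ±1, so l_f ∈ {1, 3}; with 0 ≤ l_f ≤ n_f−1 = 3, the allowed l_f values are {1, 3}.
For l_f = 1: m_f ∈ {m_i−1, m_i, m_i+1} ∩ [−1, 1] = {1} → 1 state.
For l_f = 3: m_f ∈ {m_i−1, m_i, m_i+1} ∩ [−3, 3] = {1, 2, 3} → 3 states.
Total: 4.

4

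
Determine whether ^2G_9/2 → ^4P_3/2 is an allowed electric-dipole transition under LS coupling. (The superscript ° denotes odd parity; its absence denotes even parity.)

Parity must change: even → even — violated.
ΔS = 0: S: 1/2 → 3/2 — violated.
ΔL = 0, ±1 (not L=0↔0): L: 4 → 1, ΔL = -3 — violated.
ΔJ = 0, ±1 (not J=0↔0): J: 9/2 → 3/2, ΔJ = -3 — violated.
Rule(s) violated: parity, ΔS, ΔL, ΔJ.

forbidden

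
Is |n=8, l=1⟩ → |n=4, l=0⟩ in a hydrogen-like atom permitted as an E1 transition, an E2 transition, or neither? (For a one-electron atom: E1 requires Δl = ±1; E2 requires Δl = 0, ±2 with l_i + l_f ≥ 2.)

E1

Δl = 0 − 1 = -1; l_i + l_f = 1.
E1 (Δl = ±1): satisfied.
E2 (Δl = 0,±2, l_i+l_f ≥ 2): not satisfied.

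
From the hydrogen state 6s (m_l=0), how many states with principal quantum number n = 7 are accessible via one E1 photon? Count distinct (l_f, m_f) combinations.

3

E1 requires Δl = ±1, so l_f ∈ {-1, 1}; with 0 ≤ l_f ≤ n_f−1 = 6, the allowed l_f values are {1}.
For l_f = 1: m_f ∈ {m_i−1, m_i, m_i+1} ∩ [−1, 1] = {-1, 0, 1} → 3 states.
Total: 3.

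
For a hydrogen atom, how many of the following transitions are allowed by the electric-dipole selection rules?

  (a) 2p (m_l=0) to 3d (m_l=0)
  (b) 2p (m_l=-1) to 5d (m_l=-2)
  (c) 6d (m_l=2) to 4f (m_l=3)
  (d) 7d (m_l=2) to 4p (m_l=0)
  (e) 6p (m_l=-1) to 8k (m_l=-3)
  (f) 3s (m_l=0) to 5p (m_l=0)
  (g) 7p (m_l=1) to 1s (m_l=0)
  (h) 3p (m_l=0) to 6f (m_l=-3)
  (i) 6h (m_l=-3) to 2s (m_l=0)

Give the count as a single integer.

(a) allowed
(b) allowed
(c) allowed
(d) forbidden — Δm_l = -2 (E1 requires Δm_l = 0, ±1)
(e) forbidden — Δl = +6 (E1 requires Δl = ±1); Δm_l = -2 (E1 requires Δm_l = 0, ±1)
(f) allowed
(g) allowed
(h) forbidden — Δl = +2 (E1 requires Δl = ±1); Δm_l = -3 (E1 requires Δm_l = 0, ±1)
(i) forbidden — Δl = -5 (E1 requires Δl = ±1); Δm_l = +3 (E1 requires Δm_l = 0, ±1)
Total allowed: 5 of 9.

5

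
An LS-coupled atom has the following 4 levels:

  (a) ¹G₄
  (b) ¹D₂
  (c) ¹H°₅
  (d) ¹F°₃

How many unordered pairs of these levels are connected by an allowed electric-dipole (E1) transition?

3

(a)–(b): forbidden (parity, ΔL, ΔJ).
(a)–(c): allowed.
(a)–(d): allowed.
(b)–(c): forbidden (ΔL, ΔJ).
(b)–(d): allowed.
(c)–(d): forbidden (parity, ΔL, ΔJ).
Allowed pairs: 3 of 6.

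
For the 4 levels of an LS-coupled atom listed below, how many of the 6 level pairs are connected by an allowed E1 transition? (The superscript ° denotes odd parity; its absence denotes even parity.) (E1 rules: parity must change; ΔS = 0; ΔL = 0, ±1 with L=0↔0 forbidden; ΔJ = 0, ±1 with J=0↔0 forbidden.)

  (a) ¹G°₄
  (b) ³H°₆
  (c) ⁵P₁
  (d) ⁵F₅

(a)–(b): forbidden (parity, ΔS, ΔJ).
(a)–(c): forbidden (ΔS, ΔL, ΔJ).
(a)–(d): forbidden (ΔS).
(b)–(c): forbidden (ΔS, ΔL, ΔJ).
(b)–(d): forbidden (ΔS, ΔL).
(c)–(d): forbidden (parity, ΔL, ΔJ).
Allowed pairs: 0 of 6.

0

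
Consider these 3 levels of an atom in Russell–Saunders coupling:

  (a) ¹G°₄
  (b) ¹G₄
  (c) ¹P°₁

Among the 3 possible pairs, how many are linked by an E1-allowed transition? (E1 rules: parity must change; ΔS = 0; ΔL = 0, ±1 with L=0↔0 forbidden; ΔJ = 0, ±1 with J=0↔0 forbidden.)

(a)–(b): allowed.
(a)–(c): forbidden (parity, ΔL, ΔJ).
(b)–(c): forbidden (ΔL, ΔJ).
Allowed pairs: 1 of 3.

1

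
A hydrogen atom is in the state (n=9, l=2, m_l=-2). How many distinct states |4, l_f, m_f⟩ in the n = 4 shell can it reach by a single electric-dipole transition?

E1 requires Δl = ±1, so l_f ∈ {1, 3}; with 0 ≤ l_f ≤ n_f−1 = 3, the allowed l_f values are {1, 3}.
For l_f = 1: m_f ∈ {m_i−1, m_i, m_i+1} ∩ [−1, 1] = {-1} → 1 state.
For l_f = 3: m_f ∈ {m_i−1, m_i, m_i+1} ∩ [−3, 3] = {-3, -2, -1} → 3 states.
Total: 4.

4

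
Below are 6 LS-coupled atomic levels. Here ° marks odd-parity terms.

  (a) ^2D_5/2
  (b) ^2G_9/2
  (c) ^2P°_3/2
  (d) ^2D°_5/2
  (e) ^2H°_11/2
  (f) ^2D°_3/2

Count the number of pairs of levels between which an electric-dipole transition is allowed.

(a)–(b): forbidden (parity, ΔL, ΔJ).
(a)–(c): allowed.
(a)–(d): allowed.
(a)–(e): forbidden (ΔL, ΔJ).
(a)–(f): allowed.
(b)–(c): forbidden (ΔL, ΔJ).
(b)–(d): forbidden (ΔL, ΔJ).
(b)–(e): allowed.
(b)–(f): forbidden (ΔL, ΔJ).
(c)–(d): forbidden (parity).
(c)–(e): forbidden (parity, ΔL, ΔJ).
(c)–(f): forbidden (parity).
(d)–(e): forbidden (parity, ΔL, ΔJ).
(d)–(f): forbidden (parity).
(e)–(f): forbidden (parity, ΔL, ΔJ).
Allowed pairs: 4 of 15.

4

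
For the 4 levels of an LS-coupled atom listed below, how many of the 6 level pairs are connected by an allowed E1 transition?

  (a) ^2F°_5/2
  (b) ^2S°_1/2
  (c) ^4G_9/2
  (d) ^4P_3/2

0

(a)–(b): forbidden (parity, ΔL, ΔJ).
(a)–(c): forbidden (ΔS, ΔJ).
(a)–(d): forbidden (ΔS, ΔL).
(b)–(c): forbidden (ΔS, ΔL, ΔJ).
(b)–(d): forbidden (ΔS).
(c)–(d): forbidden (parity, ΔL, ΔJ).
Allowed pairs: 0 of 6.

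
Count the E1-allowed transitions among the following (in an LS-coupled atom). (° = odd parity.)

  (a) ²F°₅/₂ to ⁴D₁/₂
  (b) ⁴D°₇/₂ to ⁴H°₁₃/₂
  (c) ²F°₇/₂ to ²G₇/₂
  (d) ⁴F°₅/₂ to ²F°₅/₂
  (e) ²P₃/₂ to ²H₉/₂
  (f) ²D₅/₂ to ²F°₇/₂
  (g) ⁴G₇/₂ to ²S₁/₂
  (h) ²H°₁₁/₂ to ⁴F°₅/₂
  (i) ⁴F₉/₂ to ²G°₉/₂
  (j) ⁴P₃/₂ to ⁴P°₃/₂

(a) forbidden (ΔS, ΔJ fail)
(b) forbidden (parity, ΔL, ΔJ fail)
(c) allowed
(d) forbidden (parity, ΔS fail)
(e) forbidden (parity, ΔL, ΔJ fail)
(f) allowed
(g) forbidden (parity, ΔS, ΔL, ΔJ fail)
(h) forbidden (parity, ΔS, ΔL, ΔJ fail)
(i) forbidden (ΔS fails)
(j) allowed
Total allowed: 3 of 10.

3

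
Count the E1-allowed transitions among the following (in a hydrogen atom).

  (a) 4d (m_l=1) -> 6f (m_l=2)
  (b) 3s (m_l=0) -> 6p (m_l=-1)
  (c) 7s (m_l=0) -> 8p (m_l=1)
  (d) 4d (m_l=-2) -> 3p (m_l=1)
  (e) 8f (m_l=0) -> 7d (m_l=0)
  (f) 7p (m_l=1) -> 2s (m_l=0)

5

(a) allowed
(b) allowed
(c) allowed
(d) forbidden — Δm_l = +3 (E1 requires Δm_l = 0, ±1)
(e) allowed
(f) allowed
Total allowed: 5 of 6.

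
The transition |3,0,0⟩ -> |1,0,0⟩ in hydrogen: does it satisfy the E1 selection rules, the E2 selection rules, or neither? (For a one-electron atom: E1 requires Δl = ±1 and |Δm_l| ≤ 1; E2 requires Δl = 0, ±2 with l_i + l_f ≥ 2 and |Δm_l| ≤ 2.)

neither

Δl = 0 − 0 = +0; l_i + l_f = 0.
Δm_l = +0.
E1 (Δl = ±1, |Δm_l| ≤ 1): not satisfied.
E2 (Δl = 0,±2, l_i+l_f ≥ 2, |Δm_l| ≤ 2): not satisfied.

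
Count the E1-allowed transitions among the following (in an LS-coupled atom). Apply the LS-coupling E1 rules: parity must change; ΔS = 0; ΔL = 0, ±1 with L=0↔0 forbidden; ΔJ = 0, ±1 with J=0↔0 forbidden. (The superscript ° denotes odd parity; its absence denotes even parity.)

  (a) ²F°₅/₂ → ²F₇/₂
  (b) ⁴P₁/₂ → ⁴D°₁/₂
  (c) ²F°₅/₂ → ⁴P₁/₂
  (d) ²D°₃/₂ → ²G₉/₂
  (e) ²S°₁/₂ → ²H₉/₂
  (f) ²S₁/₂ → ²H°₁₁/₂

(a) allowed
(b) allowed
(c) forbidden (ΔS, ΔL, ΔJ fail)
(d) forbidden (ΔL, ΔJ fail)
(e) forbidden (ΔL, ΔJ fail)
(f) forbidden (ΔL, ΔJ fail)
Total allowed: 2 of 6.

2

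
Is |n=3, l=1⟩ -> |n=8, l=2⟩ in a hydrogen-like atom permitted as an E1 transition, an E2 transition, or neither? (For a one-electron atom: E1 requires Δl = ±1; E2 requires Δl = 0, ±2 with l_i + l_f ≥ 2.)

Δl = 2 − 1 = +1; l_i + l_f = 3.
E1 (Δl = ±1): satisfied.
E2 (Δl = 0,±2, l_i+l_f ≥ 2): not satisfied.

E1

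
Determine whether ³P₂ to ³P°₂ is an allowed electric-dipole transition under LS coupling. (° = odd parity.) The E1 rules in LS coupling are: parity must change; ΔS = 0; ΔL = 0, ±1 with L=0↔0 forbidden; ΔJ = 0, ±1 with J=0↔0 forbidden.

allowed

Initial level: S=1, L=1, J=2, parity even. Final level: S=1, L=1, J=2, parity odd.
Parity must change: even → odd — ✓.
ΔS = 0: S: 1 → 1 — ✓.
ΔL = 0, ±1 (not L=0↔0): L: 1 → 1, ΔL = +0 — ✓.
ΔJ = 0, ±1 (not J=0↔0): J: 2 → 2, ΔJ = +0 — ✓.
All four E1 rules are satisfied.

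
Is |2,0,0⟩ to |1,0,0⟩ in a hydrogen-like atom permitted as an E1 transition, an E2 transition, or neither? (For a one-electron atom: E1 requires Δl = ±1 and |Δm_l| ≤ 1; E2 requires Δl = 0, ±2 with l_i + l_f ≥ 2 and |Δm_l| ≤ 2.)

neither

Δl = 0 − 0 = +0; l_i + l_f = 0.
Δm_l = +0.
E1 (Δl = ±1, |Δm_l| ≤ 1): not satisfied.
E2 (Δl = 0,±2, l_i+l_f ≥ 2, |Δm_l| ≤ 2): not satisfied.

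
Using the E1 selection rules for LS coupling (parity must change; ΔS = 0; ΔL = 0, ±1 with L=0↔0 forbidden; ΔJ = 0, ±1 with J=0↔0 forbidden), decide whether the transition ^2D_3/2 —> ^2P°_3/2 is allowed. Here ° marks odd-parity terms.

allowed

Initial level: S=1/2, L=2, J=3/2, parity even. Final level: S=1/2, L=1, J=3/2, parity odd.
Parity must change: even → odd — ok.
ΔS = 0: S: 1/2 → 1/2 — ok.
ΔL = 0, ±1 (not L=0↔0): L: 2 → 1, ΔL = -1 — ok.
ΔJ = 0, ±1 (not J=0↔0): J: 3/2 → 3/2, ΔJ = +0 — ok.
All four E1 rules are satisfied.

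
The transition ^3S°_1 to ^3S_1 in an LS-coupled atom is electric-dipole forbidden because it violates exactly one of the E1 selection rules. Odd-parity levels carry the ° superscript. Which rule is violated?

the L=0 ↔ L=0 exclusion

Initial level: S=1, L=0, J=1, parity odd. Final level: S=1, L=0, J=1, parity even.
ΔS = 0: S: 1 → 1 — passes.
Parity must change: odd → even — passes.
ΔJ = 0, ±1 (not J=0↔0): J: 1 → 1, ΔJ = +0 — passes.
ΔL = 0, ±1 (not L=0↔0): L: 0 → 0, ΔL = +0 — fails.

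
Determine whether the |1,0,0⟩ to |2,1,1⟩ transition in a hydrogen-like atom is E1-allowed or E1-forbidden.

Δl = 1 − 0 = +1; the E1 rule Δl = ±1 is ✓.
m_l: 0 → 1 (Δm_l = +1). |Δm_l| ≤ 1 ✓.
All E1 selection rules are satisfied.

allowed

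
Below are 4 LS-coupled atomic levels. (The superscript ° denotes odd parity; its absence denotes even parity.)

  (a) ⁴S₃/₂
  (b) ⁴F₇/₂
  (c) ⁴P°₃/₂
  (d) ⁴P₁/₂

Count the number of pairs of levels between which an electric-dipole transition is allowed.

(a)–(b): forbidden (parity, ΔL, ΔJ).
(a)–(c): allowed.
(a)–(d): forbidden (parity).
(b)–(c): forbidden (ΔL, ΔJ).
(b)–(d): forbidden (parity, ΔL, ΔJ).
(c)–(d): allowed.
Allowed pairs: 2 of 6.

2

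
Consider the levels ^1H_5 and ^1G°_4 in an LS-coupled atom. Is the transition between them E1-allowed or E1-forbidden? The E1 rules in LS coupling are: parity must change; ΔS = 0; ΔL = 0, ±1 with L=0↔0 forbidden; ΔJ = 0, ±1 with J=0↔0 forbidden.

ΔS = 0: S: 0 → 0 — passes.
ΔL = 0, ±1 (not L=0↔0): L: 5 → 4, ΔL = -1 — passes.
ΔJ = 0, ±1 (not J=0↔0): J: 5 → 4, ΔJ = -1 — passes.
Parity must change: even → odd — passes.
All four E1 rules are satisfied.

allowed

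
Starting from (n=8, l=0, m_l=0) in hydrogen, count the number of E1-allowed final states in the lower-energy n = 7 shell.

3

E1 requires Δl = ±1, so l_f ∈ {-1, 1}; with 0 ≤ l_f ≤ n_f−1 = 6, the allowed l_f values are {1}.
For l_f = 1: m_f ∈ {m_i−1, m_i, m_i+1} ∩ [−1, 1] = {-1, 0, 1} → 3 states.
Total: 3.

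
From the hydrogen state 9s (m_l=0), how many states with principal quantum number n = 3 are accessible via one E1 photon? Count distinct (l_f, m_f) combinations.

E1 requires Δl = ±1, so l_f ∈ {-1, 1}; with 0 ≤ l_f ≤ n_f−1 = 2, the allowed l_f values are {1}.
For l_f = 1: m_f ∈ {m_i−1, m_i, m_i+1} ∩ [−1, 1] = {-1, 0, 1} → 3 states.
Total: 3.

3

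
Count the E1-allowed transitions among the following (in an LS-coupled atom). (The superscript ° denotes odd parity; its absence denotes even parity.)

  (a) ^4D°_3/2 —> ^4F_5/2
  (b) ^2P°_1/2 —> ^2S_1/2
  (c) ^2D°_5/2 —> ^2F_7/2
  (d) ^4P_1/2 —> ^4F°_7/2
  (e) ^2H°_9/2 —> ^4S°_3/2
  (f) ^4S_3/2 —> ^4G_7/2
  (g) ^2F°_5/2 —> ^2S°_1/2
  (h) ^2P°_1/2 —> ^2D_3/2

4

(a) allowed
(b) allowed
(c) allowed
(d) forbidden (ΔL, ΔJ fail)
(e) forbidden (parity, ΔS, ΔL, ΔJ fail)
(f) forbidden (parity, ΔL, ΔJ fail)
(g) forbidden (parity, ΔL, ΔJ fail)
(h) allowed
Total allowed: 4 of 8.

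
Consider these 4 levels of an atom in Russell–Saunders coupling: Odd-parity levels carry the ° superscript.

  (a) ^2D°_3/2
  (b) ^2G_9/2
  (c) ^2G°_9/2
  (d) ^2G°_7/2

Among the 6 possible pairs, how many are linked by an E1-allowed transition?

2

(a)–(b): forbidden (ΔL, ΔJ).
(a)–(c): forbidden (parity, ΔL, ΔJ).
(a)–(d): forbidden (parity, ΔL, ΔJ).
(b)–(c): allowed.
(b)–(d): allowed.
(c)–(d): forbidden (parity).
Allowed pairs: 2 of 6.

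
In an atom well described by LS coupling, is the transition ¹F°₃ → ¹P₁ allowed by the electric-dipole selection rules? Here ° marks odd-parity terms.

Reading off the term symbols: S 0→0, L 3→1, J 3→1, parity odd→even.
Parity must change: odd → even — ✓.
ΔS = 0: S: 0 → 0 — ✓.
ΔL = 0, ±1 (not L=0↔0): L: 3 → 1, ΔL = -2 — ✗.
ΔJ = 0, ±1 (not J=0↔0): J: 3 → 1, ΔJ = -2 — ✗.
Rule(s) violated: ΔL, ΔJ.

forbidden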